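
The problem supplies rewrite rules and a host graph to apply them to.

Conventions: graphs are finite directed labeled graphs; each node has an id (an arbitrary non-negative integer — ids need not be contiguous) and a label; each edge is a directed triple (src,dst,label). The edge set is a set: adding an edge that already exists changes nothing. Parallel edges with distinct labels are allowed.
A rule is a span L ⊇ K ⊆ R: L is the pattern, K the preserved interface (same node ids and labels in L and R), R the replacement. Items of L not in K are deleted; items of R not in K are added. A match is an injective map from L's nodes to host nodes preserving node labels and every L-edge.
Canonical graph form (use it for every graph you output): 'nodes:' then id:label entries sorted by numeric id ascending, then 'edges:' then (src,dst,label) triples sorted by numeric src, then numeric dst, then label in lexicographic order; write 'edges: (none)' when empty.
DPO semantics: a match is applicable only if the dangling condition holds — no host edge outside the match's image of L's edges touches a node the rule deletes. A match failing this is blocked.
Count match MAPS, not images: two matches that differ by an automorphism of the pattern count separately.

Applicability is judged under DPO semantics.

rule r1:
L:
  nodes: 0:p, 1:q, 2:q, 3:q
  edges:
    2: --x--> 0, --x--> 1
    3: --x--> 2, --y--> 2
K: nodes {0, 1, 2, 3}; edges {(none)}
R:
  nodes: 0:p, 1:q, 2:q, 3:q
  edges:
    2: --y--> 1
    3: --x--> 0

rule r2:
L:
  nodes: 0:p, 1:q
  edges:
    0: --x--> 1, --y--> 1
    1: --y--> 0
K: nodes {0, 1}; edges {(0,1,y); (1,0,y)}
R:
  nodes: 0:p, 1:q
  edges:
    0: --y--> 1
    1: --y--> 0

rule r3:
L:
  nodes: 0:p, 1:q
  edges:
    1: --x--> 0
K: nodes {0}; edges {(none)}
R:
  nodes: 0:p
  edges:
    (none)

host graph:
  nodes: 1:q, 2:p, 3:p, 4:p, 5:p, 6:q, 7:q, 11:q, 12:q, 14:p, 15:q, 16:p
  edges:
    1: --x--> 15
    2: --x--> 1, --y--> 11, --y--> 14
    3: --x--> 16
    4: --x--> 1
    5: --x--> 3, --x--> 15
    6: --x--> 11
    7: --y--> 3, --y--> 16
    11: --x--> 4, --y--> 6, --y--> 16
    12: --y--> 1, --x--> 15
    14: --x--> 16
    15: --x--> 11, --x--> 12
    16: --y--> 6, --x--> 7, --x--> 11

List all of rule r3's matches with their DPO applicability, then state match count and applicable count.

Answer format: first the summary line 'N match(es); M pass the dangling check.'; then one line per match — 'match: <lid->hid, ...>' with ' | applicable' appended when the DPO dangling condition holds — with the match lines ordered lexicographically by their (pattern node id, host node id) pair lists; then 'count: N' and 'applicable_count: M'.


1 match(es); 0 pass the dangling check.
match: 0->4, 1->11
count: 1
applicable_count: 0


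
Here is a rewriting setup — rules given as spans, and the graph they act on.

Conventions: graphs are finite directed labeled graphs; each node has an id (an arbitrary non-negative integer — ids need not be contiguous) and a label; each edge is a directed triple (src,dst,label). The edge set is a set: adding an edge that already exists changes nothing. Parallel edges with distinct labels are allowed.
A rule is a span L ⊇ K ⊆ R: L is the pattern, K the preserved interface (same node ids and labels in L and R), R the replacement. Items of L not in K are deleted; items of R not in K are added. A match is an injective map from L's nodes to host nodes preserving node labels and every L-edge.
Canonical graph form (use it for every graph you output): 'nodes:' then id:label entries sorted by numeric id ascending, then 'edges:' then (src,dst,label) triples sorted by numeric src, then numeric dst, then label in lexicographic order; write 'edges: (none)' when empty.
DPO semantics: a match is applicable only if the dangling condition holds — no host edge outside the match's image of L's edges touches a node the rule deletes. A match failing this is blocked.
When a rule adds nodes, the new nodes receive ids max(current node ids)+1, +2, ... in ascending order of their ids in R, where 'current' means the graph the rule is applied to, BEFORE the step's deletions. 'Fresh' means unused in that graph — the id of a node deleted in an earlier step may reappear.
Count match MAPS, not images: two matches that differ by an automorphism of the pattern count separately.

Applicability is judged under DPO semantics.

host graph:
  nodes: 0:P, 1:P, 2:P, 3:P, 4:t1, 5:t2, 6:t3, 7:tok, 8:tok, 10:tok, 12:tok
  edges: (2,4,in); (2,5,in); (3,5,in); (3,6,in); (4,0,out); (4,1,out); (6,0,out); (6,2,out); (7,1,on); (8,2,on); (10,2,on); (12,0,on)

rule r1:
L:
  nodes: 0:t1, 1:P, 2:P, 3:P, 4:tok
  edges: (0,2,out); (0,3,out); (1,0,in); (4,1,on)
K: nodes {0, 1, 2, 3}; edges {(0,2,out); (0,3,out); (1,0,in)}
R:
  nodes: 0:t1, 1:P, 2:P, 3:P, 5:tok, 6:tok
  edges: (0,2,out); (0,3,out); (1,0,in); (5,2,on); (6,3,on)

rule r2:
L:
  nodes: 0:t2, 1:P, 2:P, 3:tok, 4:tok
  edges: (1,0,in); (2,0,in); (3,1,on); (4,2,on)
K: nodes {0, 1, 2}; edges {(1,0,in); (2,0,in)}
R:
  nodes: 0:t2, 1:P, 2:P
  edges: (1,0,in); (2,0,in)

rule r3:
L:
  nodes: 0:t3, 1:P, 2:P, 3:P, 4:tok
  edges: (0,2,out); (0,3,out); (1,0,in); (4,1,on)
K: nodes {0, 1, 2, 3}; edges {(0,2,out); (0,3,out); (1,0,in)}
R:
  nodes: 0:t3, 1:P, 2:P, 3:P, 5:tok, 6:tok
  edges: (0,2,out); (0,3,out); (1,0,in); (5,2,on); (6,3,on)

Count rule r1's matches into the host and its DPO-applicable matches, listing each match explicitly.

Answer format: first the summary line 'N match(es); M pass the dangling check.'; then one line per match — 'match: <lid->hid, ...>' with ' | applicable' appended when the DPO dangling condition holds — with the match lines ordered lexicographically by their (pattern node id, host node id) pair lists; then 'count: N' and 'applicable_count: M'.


4 match(es); 4 pass the dangling check.
match: 0->4, 1->2, 2->0, 3->1, 4->8 | applicable
match: 0->4, 1->2, 2->0, 3->1, 4->10 | applicable
match: 0->4, 1->2, 2->1, 3->0, 4->8 | applicable
match: 0->4, 1->2, 2->1, 3->0, 4->10 | applicable
count: 4
applicable_count: 4


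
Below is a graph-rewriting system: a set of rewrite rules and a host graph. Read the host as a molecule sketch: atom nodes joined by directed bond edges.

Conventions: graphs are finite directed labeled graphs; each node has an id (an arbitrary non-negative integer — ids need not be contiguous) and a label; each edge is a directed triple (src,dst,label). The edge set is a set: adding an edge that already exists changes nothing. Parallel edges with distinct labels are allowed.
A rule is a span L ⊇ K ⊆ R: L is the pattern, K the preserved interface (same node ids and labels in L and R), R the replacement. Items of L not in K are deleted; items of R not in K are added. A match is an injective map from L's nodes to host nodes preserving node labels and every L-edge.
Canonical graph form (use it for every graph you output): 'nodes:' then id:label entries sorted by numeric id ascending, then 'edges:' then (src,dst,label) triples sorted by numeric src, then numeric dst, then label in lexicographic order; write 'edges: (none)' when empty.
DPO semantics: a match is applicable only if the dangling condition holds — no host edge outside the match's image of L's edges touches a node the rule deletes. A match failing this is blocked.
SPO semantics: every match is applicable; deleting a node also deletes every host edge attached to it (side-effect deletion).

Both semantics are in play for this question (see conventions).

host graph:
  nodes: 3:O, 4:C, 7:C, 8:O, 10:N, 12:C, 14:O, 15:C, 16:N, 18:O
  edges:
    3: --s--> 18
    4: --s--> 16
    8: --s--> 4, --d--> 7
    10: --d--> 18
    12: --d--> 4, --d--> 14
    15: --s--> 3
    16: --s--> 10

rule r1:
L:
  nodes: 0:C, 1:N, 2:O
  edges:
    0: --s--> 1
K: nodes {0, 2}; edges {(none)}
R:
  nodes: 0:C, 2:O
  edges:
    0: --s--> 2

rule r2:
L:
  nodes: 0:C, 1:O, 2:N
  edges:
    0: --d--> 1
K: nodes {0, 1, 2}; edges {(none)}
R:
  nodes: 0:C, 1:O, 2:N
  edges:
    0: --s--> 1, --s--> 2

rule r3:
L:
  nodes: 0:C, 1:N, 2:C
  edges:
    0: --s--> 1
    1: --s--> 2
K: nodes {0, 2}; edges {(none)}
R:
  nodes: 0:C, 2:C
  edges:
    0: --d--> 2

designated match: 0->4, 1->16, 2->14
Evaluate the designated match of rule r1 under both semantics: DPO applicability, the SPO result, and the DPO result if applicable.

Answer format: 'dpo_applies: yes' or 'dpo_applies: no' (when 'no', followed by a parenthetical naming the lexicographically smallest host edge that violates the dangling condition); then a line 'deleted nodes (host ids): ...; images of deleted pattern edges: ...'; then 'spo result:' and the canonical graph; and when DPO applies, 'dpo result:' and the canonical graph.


dpo_applies: no
(the rule deletes node 16, which keeps host edge (16,10,s) outside the match image — the dangling condition fails, DPO blocks; SPO proceeds and side-deletes such edges)
deleted nodes (host ids): 16; images of deleted pattern edges: (4,16,s)
spo result:
nodes: 3:O, 4:C, 7:C, 8:O, 10:N, 12:C, 14:O, 15:C, 18:O
edges: (3,18,s); (4,14,s); (8,4,s); (8,7,d); (10,18,d); (12,4,d); (12,14,d); (15,3,s)


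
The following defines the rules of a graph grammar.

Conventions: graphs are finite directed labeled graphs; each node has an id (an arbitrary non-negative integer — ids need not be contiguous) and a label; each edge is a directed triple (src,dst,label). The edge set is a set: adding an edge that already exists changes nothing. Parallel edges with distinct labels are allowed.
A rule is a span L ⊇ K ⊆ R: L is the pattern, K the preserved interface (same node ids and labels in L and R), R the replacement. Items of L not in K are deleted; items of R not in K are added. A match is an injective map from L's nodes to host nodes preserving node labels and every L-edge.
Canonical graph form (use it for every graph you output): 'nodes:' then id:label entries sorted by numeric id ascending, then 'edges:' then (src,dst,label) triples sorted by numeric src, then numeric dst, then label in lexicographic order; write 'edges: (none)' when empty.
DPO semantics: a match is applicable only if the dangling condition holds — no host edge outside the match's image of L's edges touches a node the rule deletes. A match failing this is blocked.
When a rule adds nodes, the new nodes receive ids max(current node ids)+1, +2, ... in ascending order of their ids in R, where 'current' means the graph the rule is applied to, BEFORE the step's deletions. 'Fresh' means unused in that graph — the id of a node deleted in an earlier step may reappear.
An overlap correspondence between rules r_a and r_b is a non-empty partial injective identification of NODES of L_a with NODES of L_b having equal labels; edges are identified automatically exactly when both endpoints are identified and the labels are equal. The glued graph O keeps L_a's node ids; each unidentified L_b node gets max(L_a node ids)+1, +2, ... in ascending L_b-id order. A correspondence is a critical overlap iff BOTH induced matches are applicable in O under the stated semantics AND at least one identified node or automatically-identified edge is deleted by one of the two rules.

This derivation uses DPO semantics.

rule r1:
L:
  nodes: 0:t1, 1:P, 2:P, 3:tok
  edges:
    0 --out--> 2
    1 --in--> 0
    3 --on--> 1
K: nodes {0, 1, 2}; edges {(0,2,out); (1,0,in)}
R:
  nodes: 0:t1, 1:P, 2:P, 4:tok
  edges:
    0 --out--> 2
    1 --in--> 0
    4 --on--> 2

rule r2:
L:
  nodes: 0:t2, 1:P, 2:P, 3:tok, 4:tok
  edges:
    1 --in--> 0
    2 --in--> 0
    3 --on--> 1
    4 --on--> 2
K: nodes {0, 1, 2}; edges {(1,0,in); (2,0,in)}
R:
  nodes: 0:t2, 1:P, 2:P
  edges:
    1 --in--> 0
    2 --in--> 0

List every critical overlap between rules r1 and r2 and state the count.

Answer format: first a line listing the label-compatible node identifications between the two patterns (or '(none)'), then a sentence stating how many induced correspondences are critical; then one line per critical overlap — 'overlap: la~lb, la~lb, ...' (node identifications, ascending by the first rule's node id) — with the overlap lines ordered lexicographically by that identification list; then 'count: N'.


label-compatible node identifications between L(r1) and L(r2): 1~1, 1~2, 2~1, 2~2, 3~3, 3~4
4 of the induced correspondences are critical overlaps of r1 and r2.
overlap: 1~1, 2~2, 3~3
overlap: 1~1, 3~3
overlap: 1~2, 2~1, 3~4
overlap: 1~2, 3~4
count: 4


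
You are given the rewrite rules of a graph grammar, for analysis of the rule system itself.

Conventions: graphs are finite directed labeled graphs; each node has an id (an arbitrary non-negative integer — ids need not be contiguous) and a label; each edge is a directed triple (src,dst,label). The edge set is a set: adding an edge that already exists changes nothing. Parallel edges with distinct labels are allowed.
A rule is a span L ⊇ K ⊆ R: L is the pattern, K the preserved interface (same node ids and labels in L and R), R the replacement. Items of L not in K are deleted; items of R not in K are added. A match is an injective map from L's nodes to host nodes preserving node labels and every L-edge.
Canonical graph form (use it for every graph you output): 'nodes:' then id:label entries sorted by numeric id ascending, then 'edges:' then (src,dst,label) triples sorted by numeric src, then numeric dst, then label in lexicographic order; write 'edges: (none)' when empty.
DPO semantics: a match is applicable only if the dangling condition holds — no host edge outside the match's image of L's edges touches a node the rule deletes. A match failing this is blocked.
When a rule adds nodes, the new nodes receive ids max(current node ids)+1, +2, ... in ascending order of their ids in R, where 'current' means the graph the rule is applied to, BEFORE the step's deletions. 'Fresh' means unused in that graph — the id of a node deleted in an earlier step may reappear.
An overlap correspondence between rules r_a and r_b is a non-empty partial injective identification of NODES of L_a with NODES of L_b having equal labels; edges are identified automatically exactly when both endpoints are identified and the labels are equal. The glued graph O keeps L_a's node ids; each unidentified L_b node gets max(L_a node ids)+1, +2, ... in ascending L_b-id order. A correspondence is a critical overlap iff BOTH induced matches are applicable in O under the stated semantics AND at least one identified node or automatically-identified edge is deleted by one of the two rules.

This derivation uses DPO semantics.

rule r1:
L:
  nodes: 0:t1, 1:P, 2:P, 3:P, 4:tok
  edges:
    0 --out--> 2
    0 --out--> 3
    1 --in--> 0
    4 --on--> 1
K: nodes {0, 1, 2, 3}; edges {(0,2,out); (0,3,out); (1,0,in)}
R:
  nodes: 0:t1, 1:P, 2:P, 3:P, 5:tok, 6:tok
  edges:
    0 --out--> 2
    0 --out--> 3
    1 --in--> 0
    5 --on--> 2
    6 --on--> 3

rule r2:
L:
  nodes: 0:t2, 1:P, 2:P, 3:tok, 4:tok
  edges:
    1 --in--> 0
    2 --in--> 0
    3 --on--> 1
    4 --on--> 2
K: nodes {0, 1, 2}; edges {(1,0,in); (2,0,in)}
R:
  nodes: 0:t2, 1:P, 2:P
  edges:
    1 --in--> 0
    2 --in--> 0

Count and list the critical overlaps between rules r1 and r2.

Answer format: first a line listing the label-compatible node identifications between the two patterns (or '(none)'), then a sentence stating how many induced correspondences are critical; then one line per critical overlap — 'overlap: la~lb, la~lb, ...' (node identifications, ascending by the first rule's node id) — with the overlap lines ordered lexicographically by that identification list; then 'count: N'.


label-compatible node identifications between L(r1) and L(r2): 1~1, 1~2, 2~1, 2~2, 3~1, 3~2, 4~3, 4~4
6 of the induced correspondences are critical overlaps of r1 and r2.
overlap: 1~1, 2~2, 4~3
overlap: 1~1, 3~2, 4~3
overlap: 1~1, 4~3
overlap: 1~2, 2~1, 4~4
overlap: 1~2, 3~1, 4~4
overlap: 1~2, 4~4
count: 6


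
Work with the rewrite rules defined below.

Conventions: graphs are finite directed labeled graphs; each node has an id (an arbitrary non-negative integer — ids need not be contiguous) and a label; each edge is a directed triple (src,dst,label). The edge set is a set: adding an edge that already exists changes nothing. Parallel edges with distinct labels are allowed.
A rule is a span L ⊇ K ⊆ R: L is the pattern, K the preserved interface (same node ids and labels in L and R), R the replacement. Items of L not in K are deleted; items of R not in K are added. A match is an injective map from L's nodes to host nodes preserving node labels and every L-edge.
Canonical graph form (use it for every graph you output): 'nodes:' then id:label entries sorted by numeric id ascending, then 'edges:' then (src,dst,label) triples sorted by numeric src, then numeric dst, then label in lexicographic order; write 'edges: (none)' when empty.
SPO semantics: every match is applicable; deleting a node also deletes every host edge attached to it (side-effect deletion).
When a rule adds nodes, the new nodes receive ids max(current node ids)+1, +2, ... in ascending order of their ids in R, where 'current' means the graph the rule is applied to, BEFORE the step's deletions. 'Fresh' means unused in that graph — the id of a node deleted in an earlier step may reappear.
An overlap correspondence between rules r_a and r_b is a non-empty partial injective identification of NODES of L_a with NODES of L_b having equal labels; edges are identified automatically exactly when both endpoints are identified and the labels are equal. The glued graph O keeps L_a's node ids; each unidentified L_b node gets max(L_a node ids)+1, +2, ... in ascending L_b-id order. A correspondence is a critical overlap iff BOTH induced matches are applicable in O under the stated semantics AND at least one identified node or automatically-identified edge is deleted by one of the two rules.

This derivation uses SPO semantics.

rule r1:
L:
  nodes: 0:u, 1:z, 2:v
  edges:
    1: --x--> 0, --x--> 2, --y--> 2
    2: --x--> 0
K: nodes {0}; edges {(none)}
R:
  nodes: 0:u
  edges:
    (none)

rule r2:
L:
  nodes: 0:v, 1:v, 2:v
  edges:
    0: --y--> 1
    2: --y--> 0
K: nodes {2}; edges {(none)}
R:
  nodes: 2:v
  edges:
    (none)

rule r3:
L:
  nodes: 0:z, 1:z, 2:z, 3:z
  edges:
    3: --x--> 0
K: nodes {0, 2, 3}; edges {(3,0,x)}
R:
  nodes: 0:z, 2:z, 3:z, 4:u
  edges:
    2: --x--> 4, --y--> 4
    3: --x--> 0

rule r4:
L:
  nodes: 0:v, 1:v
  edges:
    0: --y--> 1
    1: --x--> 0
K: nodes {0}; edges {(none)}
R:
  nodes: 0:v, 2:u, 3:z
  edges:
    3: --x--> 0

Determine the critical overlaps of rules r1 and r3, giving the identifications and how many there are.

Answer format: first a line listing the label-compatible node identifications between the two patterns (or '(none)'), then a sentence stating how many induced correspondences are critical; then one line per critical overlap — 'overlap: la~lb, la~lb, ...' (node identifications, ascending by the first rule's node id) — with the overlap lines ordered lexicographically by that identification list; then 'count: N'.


label-compatible node identifications between L(r1) and L(r3): 1~0, 1~1, 1~2, 1~3
4 of the induced correspondences are critical overlaps of r1 and r3.
overlap: 1~0
overlap: 1~1
overlap: 1~2
overlap: 1~3
count: 4


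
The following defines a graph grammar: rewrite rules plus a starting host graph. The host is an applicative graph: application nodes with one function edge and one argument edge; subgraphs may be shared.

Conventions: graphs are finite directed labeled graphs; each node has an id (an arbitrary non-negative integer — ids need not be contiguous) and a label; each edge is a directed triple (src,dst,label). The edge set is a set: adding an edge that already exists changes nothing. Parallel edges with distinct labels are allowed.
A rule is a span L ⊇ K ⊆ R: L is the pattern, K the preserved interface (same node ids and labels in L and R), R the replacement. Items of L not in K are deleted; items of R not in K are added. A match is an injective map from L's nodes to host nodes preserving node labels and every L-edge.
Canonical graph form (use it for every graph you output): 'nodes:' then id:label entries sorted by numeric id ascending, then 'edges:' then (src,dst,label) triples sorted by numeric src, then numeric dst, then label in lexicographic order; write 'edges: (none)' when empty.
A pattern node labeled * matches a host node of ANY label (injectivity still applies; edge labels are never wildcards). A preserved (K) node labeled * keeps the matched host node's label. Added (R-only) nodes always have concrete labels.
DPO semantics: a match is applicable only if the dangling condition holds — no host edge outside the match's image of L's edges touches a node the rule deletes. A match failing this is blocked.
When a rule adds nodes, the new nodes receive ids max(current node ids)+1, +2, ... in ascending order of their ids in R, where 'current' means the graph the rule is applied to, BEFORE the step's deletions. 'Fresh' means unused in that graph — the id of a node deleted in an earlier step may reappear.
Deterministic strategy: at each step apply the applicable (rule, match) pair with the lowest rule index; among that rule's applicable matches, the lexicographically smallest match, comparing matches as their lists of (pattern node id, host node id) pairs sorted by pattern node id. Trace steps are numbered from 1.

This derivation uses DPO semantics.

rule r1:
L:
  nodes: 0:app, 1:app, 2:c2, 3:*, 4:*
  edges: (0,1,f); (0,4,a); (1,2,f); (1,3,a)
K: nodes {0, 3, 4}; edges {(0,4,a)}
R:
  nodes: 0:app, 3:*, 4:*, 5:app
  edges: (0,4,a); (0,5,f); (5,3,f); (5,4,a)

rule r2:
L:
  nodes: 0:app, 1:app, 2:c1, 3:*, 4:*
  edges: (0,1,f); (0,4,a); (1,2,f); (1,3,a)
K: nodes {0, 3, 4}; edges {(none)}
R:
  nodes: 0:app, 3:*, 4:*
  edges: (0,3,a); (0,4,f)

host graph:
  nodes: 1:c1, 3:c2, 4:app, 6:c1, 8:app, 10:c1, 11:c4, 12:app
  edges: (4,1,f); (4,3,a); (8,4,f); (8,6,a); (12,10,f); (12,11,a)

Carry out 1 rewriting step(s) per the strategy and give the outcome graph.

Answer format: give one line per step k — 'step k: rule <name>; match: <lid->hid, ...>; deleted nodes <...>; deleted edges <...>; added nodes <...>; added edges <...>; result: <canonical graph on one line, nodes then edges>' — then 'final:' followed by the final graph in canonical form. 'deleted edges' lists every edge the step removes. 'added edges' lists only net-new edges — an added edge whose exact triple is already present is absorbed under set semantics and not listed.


step 1: rule r2; match: 0->8, 1->4, 2->1, 3->3, 4->6; deleted nodes 1, 4; deleted edges (4,1,f); (4,3,a); (8,4,f); (8,6,a); added nodes (none); added edges (8,3,a); (8,6,f); result: nodes: 3:c2, 6:c1, 8:app, 10:c1, 11:c4, 12:app edges: (8,3,a); (8,6,f); (12,10,f); (12,11,a)
final:
nodes: 3:c2, 6:c1, 8:app, 10:c1, 11:c4, 12:app
edges: (8,3,a); (8,6,f); (12,10,f); (12,11,a)


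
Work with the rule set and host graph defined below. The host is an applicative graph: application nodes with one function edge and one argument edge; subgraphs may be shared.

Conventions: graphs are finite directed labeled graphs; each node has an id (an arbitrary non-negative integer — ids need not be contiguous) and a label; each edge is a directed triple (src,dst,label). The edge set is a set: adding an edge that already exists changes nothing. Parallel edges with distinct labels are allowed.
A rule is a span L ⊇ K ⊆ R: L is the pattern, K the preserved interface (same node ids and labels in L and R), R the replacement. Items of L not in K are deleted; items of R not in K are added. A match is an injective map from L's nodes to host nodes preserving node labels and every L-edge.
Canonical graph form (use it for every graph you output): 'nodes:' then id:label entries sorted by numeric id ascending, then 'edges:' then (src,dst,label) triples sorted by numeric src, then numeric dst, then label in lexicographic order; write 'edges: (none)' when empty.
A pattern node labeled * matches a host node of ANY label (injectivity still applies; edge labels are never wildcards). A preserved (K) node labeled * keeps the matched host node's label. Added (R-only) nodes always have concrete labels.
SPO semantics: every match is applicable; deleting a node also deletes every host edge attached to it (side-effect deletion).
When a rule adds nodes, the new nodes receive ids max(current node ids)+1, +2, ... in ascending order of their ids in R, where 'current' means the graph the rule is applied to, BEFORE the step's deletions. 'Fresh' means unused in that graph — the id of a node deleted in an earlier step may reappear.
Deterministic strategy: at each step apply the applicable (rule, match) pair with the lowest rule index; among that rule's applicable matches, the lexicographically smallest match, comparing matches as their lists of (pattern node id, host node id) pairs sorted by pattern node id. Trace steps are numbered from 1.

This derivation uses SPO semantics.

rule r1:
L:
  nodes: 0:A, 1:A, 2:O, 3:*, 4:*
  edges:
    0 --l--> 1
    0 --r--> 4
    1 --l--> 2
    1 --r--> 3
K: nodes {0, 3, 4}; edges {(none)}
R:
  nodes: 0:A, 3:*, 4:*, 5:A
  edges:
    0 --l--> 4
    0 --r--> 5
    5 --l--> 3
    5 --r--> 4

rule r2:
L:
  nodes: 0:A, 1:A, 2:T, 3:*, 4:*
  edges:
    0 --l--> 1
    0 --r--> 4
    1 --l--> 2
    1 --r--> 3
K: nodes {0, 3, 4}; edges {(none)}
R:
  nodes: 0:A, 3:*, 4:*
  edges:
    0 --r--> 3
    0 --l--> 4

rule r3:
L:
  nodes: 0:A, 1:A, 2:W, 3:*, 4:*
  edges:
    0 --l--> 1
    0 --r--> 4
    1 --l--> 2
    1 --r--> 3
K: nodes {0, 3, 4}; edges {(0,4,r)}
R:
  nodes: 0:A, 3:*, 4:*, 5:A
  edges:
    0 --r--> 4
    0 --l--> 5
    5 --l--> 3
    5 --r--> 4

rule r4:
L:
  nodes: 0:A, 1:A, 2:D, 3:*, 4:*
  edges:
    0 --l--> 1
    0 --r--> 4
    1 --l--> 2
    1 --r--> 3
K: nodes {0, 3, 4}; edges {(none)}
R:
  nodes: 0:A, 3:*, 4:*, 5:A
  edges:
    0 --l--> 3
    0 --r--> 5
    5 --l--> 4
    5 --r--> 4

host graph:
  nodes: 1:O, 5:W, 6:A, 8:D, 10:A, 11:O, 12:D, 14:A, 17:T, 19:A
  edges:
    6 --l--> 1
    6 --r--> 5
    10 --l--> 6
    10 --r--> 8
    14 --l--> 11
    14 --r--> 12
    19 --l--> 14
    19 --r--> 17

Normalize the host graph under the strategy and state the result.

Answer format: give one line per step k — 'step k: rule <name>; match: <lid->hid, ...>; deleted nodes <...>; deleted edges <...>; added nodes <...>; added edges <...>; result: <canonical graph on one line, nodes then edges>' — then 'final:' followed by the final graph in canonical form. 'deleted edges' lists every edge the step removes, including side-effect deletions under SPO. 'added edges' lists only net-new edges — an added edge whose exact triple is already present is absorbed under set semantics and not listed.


step 1: rule r1; match: 0->10, 1->6, 2->1, 3->5, 4->8; deleted nodes 1, 6; deleted edges (6,1,l); (6,5,r); (10,6,l); (10,8,r); added nodes 20; added edges (10,8,l); (10,20,r); (20,5,l); (20,8,r); result: nodes: 5:W, 8:D, 10:A, 11:O, 12:D, 14:A, 17:T, 19:A, 20:A edges: (10,8,l); (10,20,r); (14,11,l); (14,12,r); (19,14,l); (19,17,r); (20,5,l); (20,8,r)
step 2: rule r1; match: 0->19, 1->14, 2->11, 3->12, 4->17; deleted nodes 11, 14; deleted edges (14,11,l); (14,12,r); (19,14,l); (19,17,r); added nodes 21; added edges (19,17,l); (19,21,r); (21,12,l); (21,17,r); result: nodes: 5:W, 8:D, 10:A, 12:D, 17:T, 19:A, 20:A, 21:A edges: (10,8,l); (10,20,r); (19,17,l); (19,21,r); (20,5,l); (20,8,r); (21,12,l); (21,17,r)
final:
nodes: 5:W, 8:D, 10:A, 12:D, 17:T, 19:A, 20:A, 21:A
edges: (10,8,l); (10,20,r); (19,17,l); (19,21,r); (20,5,l); (20,8,r); (21,12,l); (21,17,r)


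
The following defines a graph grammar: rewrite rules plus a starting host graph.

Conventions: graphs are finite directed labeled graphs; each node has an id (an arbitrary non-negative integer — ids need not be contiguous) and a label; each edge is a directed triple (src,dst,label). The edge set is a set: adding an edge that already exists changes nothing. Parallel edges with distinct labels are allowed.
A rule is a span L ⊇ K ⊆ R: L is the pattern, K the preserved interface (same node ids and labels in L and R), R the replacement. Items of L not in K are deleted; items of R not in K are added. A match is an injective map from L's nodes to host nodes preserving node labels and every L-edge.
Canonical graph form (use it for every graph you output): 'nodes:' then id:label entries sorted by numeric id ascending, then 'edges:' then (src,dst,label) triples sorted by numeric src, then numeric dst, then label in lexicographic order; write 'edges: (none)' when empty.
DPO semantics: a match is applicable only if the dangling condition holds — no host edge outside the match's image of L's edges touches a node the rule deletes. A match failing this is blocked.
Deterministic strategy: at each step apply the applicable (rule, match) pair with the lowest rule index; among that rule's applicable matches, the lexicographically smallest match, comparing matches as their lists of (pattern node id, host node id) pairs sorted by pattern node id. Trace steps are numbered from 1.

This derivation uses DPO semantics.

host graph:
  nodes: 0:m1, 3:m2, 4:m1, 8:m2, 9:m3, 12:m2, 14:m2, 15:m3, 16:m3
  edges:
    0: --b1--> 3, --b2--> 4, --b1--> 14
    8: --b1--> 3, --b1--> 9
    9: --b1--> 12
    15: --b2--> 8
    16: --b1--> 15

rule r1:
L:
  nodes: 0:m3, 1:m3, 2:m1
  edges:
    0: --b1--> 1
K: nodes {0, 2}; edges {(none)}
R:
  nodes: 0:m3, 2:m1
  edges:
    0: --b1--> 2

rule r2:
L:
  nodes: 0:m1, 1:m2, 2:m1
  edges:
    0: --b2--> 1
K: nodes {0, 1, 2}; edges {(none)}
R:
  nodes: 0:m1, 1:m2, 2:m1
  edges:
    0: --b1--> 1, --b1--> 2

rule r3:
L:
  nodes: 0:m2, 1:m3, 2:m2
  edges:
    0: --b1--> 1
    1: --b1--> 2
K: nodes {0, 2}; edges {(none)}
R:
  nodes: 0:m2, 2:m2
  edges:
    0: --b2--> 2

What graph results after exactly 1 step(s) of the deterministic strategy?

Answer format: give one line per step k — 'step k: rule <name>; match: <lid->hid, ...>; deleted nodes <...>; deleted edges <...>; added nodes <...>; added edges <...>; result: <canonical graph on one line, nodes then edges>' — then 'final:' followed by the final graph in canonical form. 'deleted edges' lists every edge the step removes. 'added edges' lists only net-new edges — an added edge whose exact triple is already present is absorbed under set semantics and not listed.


step 1: rule r3; match: 0->8, 1->9, 2->12; deleted nodes 9; deleted edges (8,9,b1); (9,12,b1); added nodes (none); added edges (8,12,b2); result: nodes: 0:m1, 3:m2, 4:m1, 8:m2, 12:m2, 14:m2, 15:m3, 16:m3 edges: (0,3,b1); (0,4,b2); (0,14,b1); (8,3,b1); (8,12,b2); (15,8,b2); (16,15,b1)
final:
nodes: 0:m1, 3:m2, 4:m1, 8:m2, 12:m2, 14:m2, 15:m3, 16:m3
edges: (0,3,b1); (0,4,b2); (0,14,b1); (8,3,b1); (8,12,b2); (15,8,b2); (16,15,b1)


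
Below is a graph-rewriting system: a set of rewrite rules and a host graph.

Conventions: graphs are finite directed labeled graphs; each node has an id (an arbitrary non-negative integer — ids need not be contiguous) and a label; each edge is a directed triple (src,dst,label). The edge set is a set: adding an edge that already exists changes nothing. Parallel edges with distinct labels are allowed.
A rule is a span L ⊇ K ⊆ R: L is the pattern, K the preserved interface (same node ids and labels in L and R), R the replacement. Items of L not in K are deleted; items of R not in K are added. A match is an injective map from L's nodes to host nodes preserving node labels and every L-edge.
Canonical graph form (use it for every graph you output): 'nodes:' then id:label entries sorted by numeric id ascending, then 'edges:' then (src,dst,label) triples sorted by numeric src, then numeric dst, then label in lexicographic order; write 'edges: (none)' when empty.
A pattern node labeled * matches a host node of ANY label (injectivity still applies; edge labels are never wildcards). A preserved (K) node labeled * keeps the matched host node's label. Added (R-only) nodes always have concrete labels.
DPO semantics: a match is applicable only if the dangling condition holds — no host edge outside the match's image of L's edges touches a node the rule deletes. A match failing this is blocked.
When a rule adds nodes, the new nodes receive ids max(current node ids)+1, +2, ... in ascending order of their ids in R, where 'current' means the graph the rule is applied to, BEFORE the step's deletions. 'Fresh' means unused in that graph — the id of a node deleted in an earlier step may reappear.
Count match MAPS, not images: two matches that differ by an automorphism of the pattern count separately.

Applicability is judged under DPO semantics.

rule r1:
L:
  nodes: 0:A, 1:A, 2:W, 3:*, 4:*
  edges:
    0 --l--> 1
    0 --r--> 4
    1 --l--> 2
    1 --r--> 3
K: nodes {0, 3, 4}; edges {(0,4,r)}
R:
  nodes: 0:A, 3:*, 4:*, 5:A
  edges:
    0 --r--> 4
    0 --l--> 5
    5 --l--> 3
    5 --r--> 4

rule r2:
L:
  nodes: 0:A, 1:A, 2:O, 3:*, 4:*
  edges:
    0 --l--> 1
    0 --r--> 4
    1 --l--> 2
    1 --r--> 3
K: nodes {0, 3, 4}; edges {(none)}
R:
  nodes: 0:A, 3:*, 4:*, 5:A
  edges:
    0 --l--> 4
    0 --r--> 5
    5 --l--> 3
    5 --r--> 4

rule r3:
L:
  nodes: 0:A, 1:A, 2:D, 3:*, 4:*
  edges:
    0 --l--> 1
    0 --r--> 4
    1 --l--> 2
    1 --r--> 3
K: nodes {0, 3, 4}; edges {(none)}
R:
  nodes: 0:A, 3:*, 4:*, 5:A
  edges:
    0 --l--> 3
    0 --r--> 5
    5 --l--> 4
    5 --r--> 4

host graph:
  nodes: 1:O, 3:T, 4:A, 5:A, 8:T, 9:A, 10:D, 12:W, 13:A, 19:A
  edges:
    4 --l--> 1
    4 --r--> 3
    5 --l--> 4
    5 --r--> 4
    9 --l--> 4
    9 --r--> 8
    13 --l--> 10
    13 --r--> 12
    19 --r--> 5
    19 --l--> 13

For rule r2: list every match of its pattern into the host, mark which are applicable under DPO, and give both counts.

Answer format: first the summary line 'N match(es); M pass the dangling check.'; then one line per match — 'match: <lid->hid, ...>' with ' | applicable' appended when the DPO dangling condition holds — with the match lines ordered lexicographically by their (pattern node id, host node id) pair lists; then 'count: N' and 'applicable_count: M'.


1 match(es); 0 pass the dangling check.
match: 0->9, 1->4, 2->1, 3->3, 4->8
count: 1
applicable_count: 0


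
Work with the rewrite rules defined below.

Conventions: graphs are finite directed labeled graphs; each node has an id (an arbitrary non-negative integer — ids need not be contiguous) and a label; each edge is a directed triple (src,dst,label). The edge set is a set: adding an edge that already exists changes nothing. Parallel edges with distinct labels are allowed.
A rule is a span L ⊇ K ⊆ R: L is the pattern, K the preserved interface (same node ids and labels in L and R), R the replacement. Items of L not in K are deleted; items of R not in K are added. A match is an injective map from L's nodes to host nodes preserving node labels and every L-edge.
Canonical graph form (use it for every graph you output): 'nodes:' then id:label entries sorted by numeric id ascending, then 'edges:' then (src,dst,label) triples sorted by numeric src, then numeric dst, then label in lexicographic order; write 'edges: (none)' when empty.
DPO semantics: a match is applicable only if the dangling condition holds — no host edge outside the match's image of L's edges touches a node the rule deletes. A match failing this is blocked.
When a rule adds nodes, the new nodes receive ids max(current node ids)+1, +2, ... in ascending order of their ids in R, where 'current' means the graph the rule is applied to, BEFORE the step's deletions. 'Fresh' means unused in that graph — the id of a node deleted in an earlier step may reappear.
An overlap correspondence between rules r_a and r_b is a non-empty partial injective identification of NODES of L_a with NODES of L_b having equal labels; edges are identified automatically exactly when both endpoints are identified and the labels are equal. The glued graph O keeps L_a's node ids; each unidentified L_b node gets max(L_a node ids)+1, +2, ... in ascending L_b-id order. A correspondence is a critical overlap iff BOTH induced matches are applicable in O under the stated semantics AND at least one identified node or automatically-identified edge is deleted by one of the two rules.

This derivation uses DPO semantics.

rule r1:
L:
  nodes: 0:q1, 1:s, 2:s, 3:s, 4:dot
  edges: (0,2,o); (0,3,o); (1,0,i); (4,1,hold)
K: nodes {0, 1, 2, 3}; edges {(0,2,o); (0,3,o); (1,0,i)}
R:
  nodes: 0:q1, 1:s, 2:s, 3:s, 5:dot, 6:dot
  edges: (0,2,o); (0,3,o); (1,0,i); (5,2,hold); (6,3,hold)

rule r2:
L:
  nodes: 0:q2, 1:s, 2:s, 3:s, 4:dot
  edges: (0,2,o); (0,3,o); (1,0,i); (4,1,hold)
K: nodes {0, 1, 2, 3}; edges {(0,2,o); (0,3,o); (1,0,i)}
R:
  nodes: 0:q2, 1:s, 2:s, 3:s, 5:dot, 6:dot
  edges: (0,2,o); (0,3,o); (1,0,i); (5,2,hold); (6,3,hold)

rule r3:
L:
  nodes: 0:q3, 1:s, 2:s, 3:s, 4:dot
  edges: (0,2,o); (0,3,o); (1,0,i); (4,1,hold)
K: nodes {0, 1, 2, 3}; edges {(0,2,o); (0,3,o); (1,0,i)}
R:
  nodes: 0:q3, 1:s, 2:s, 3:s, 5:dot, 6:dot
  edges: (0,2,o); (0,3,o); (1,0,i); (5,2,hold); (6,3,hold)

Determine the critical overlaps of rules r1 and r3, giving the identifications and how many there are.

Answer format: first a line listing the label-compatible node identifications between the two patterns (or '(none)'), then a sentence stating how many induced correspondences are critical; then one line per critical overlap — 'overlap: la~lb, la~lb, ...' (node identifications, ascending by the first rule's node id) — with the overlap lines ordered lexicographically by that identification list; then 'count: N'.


label-compatible node identifications between L(r1) and L(r3): 1~1, 1~2, 1~3, 2~1, 2~2, 2~3, 3~1, 3~2, 3~3, 4~4
7 of the induced correspondences are critical overlaps of r1 and r3.
overlap: 1~1, 2~2, 3~3, 4~4
overlap: 1~1, 2~2, 4~4
overlap: 1~1, 2~3, 3~2, 4~4
overlap: 1~1, 2~3, 4~4
overlap: 1~1, 3~2, 4~4
overlap: 1~1, 3~3, 4~4
overlap: 1~1, 4~4
count: 7


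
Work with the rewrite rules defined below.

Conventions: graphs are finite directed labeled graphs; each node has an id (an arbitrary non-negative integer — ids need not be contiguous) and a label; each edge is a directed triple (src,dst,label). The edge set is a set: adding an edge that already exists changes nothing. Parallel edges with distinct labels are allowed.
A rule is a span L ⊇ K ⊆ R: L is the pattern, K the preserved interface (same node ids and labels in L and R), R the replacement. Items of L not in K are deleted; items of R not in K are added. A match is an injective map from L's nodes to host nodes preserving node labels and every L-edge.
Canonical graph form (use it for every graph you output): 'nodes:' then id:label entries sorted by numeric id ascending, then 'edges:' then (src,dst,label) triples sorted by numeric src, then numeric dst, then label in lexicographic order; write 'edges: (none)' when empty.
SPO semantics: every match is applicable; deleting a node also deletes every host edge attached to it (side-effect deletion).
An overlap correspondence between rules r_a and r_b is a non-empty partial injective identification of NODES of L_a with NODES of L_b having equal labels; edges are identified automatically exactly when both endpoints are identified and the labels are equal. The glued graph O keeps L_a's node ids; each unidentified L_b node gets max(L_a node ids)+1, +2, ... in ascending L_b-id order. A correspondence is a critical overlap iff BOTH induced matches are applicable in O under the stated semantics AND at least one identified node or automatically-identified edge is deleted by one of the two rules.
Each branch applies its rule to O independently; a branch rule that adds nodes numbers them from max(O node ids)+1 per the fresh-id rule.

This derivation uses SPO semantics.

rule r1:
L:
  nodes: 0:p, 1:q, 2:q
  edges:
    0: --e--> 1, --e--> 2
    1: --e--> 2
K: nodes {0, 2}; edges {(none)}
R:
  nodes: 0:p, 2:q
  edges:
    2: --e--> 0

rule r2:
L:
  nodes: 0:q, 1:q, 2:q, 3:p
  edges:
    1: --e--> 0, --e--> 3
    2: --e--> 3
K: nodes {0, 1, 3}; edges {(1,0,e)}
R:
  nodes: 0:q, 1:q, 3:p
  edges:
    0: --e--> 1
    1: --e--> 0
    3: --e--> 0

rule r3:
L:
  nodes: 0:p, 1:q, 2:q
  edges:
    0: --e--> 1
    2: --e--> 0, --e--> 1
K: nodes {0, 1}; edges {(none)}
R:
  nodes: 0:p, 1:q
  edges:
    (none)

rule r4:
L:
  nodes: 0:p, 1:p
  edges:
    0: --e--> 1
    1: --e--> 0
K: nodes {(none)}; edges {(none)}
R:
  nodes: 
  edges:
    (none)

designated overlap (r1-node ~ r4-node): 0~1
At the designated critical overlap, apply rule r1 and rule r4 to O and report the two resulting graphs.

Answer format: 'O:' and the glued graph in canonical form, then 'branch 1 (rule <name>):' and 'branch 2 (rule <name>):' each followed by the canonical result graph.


O:
nodes: 0:p, 1:q, 2:q, 3:p
edges: (0,1,e); (0,2,e); (0,3,e); (1,2,e); (3,0,e)
branch 1 (rule r1):
nodes: 0:p, 2:q, 3:p
edges: (0,3,e); (2,0,e); (3,0,e)
branch 2 (rule r4):
nodes: 1:q, 2:q
edges: (1,2,e)
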